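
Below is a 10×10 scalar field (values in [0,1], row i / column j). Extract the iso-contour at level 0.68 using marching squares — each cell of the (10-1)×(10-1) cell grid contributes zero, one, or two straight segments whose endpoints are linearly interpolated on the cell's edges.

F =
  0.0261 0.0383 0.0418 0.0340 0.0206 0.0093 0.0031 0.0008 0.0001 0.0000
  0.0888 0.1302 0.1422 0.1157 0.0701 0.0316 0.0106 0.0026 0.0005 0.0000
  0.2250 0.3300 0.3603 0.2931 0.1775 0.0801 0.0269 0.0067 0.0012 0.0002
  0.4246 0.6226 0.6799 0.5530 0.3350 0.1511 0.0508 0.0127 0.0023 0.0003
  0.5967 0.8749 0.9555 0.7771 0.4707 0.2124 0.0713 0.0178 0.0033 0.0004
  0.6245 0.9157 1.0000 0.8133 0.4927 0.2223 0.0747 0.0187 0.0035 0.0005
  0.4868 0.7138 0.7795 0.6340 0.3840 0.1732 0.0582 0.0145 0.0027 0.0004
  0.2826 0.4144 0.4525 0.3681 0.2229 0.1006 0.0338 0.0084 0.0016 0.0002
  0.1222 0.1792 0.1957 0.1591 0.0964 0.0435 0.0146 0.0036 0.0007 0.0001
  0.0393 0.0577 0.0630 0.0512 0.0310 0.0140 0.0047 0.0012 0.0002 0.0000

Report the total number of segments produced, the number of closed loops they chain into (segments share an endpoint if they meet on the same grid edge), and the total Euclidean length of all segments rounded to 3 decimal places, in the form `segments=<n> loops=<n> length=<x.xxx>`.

cell (3,0): code 0100 → (3.228,1.000)–(4.000,0.299)
cell (3,1): code 1100 → (3.000,2.000)–(3.228,1.000)
cell (3,2): code 1100 → (3.567,3.000)–(3.000,2.000)
cell (3,3): code 1000 → (4.000,3.317)–(3.567,3.000)
cell (4,0): code 0110 → (4.000,0.299)–(5.000,0.191)
cell (4,3): code 1001 → (5.000,3.416)–(4.000,3.317)
cell (5,0): code 0110 → (5.000,0.191)–(6.000,0.851)
cell (5,2): code 1011 → (6.000,2.684)–(5.743,3.000)
cell (5,3): code 0001 → (5.743,3.000)–(5.000,3.416)
cell (6,0): code 0010 → (6.000,0.851)–(6.113,1.000)
cell (6,1): code 0011 → (6.113,1.000)–(6.304,2.000)
cell (6,2): code 0001 → (6.304,2.000)–(6.000,2.684)
total: 12 segments, chained into 1 closed loop(s), length Σ = 10.176072

segments=12 loops=1 length=10.176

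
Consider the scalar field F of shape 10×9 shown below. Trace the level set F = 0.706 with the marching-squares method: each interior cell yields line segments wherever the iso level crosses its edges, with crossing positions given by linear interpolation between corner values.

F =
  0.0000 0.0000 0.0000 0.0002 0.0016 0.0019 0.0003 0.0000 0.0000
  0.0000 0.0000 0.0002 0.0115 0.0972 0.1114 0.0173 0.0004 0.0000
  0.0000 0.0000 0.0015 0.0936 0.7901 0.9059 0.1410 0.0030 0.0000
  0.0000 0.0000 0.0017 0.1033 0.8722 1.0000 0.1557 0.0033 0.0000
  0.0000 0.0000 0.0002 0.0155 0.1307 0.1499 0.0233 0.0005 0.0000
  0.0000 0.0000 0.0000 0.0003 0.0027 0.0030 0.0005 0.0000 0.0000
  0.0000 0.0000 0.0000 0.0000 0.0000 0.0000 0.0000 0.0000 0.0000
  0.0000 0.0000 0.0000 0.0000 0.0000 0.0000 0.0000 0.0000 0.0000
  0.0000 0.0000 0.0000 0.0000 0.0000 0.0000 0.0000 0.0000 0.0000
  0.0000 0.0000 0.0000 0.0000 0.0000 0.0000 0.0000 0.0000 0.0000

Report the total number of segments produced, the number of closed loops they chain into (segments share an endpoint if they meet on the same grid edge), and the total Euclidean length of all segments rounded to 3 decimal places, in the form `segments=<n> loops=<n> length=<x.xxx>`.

segments=8 loops=1 length=5.360

cell (1,3): code 0100 → (1.879,4.000)–(2.000,3.879)
cell (1,4): code 1100 → (1.748,5.000)–(1.879,4.000)
cell (1,5): code 1000 → (2.000,5.261)–(1.748,5.000)
cell (2,3): code 0110 → (2.000,3.879)–(3.000,3.784)
cell (2,5): code 1001 → (3.000,5.348)–(2.000,5.261)
cell (3,3): code 0010 → (3.000,3.784)–(3.224,4.000)
cell (3,4): code 0011 → (3.224,4.000)–(3.346,5.000)
cell (3,5): code 0001 → (3.346,5.000)–(3.000,5.348)
total: 8 segments, chained into 1 closed loop(s), length Σ = 5.360271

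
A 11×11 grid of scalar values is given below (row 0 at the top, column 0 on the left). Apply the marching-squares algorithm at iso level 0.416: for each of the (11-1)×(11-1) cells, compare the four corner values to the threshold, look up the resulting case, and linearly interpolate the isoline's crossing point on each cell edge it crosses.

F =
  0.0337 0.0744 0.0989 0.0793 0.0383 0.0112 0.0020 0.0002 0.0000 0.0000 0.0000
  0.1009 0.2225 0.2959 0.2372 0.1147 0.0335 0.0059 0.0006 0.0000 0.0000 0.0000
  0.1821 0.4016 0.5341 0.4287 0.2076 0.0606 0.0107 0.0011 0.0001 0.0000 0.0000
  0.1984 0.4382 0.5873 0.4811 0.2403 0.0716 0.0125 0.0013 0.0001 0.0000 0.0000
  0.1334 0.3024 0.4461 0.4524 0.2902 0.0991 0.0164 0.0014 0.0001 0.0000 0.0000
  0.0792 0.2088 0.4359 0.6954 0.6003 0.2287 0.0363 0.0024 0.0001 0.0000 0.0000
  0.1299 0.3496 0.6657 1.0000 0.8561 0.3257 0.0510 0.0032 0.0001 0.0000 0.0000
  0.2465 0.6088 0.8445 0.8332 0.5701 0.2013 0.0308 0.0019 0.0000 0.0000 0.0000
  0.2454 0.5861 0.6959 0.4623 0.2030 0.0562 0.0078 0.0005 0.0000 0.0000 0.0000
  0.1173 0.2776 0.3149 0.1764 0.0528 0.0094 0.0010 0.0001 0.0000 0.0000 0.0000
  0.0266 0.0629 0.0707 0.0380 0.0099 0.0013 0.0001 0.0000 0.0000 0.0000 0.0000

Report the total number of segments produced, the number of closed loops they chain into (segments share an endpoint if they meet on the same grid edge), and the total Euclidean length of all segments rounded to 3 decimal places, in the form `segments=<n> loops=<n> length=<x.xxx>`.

cell (1,1): code 0100 → (1.504,2.000)–(2.000,1.109)
cell (1,2): code 1100 → (1.934,3.000)–(1.504,2.000)
cell (1,3): code 1000 → (2.000,3.057)–(1.934,3.000)
cell (2,0): code 0100 → (2.393,1.000)–(3.000,0.907)
cell (2,1): code 1110 → (2.000,1.109)–(2.393,1.000)
cell (2,3): code 1001 → (3.000,3.270)–(2.000,3.057)
cell (3,0): code 0010 → (3.000,0.907)–(3.163,1.000)
cell (3,1): code 0111 → (3.163,1.000)–(4.000,1.791)
cell (3,3): code 1001 → (4.000,3.224)–(3.000,3.270)
cell (4,1): code 0110 → (4.000,1.791)–(5.000,1.912)
cell (4,3): code 1101 → (4.406,4.000)–(4.000,3.224)
cell (4,4): code 1000 → (5.000,4.496)–(4.406,4.000)
cell (5,1): code 0110 → (5.000,1.912)–(6.000,1.210)
cell (5,4): code 1001 → (6.000,4.830)–(5.000,4.496)
cell (6,0): code 0100 → (6.256,1.000)–(7.000,0.468)
cell (6,1): code 1110 → (6.000,1.210)–(6.256,1.000)
cell (6,4): code 1001 → (7.000,4.418)–(6.000,4.830)
cell (7,0): code 0110 → (7.000,0.468)–(8.000,0.501)
cell (7,3): code 1011 → (8.000,3.179)–(7.420,4.000)
cell (7,4): code 0001 → (7.420,4.000)–(7.000,4.418)
cell (8,0): code 0010 → (8.000,0.501)–(8.551,1.000)
cell (8,1): code 0011 → (8.551,1.000)–(8.735,2.000)
cell (8,2): code 0011 → (8.735,2.000)–(8.162,3.000)
cell (8,3): code 0001 → (8.162,3.000)–(8.000,3.179)
total: 24 segments, chained into 1 closed loop(s), length Σ = 19.592866

segments=24 loops=1 length=19.593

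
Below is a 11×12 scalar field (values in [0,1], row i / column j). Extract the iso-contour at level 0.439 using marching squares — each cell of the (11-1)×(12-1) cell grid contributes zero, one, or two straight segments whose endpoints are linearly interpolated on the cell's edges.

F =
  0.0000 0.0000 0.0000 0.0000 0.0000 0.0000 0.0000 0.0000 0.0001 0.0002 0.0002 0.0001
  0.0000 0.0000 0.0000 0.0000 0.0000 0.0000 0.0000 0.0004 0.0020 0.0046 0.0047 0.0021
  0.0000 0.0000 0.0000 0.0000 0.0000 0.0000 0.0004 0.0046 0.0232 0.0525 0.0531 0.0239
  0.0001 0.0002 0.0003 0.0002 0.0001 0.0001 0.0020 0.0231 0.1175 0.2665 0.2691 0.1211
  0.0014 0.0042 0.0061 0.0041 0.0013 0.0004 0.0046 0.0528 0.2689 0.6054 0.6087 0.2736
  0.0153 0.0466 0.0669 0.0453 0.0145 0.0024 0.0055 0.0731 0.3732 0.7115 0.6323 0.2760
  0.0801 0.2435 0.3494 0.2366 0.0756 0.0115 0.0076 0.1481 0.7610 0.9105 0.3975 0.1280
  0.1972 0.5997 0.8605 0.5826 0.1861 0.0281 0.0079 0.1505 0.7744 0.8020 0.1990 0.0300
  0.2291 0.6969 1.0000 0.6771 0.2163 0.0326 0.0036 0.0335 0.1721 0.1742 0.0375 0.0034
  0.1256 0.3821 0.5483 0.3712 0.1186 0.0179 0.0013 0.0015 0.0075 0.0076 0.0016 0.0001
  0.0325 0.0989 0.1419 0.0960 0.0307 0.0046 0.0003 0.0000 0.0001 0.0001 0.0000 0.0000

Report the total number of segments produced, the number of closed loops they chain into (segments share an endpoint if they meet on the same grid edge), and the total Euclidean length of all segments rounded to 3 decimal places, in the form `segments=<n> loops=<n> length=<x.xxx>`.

cell (3,8): code 0100 → (3.509,9.000)–(4.000,8.505)
cell (3,9): code 1100 → (3.500,10.000)–(3.509,9.000)
cell (3,10): code 1000 → (4.000,10.506)–(3.500,10.000)
cell (4,8): code 0110 → (4.000,8.505)–(5.000,8.195)
cell (4,10): code 1001 → (5.000,10.543)–(4.000,10.506)
cell (5,7): code 0100 → (5.170,8.000)–(6.000,7.475)
cell (5,8): code 1110 → (5.000,8.195)–(5.170,8.000)
cell (5,9): code 1011 → (6.000,9.919)–(5.823,10.000)
cell (5,10): code 0001 → (5.823,10.000)–(5.000,10.543)
cell (6,0): code 0100 → (6.549,1.000)–(7.000,0.601)
cell (6,1): code 1100 → (6.175,2.000)–(6.549,1.000)
cell (6,2): code 1100 → (6.585,3.000)–(6.175,2.000)
cell (6,3): code 1000 → (7.000,3.362)–(6.585,3.000)
cell (6,7): code 0110 → (6.000,7.475)–(7.000,7.462)
cell (6,9): code 1001 → (7.000,9.602)–(6.000,9.919)
cell (7,0): code 0110 → (7.000,0.601)–(8.000,0.449)
cell (7,3): code 1001 → (8.000,3.517)–(7.000,3.362)
cell (7,7): code 0010 → (7.000,7.462)–(7.557,8.000)
cell (7,8): code 0011 → (7.557,8.000)–(7.578,9.000)
cell (7,9): code 0001 → (7.578,9.000)–(7.000,9.602)
cell (8,0): code 0010 → (8.000,0.449)–(8.819,1.000)
cell (8,1): code 0111 → (8.819,1.000)–(9.000,1.342)
cell (8,2): code 1011 → (9.000,2.617)–(8.778,3.000)
cell (8,3): code 0001 → (8.778,3.000)–(8.000,3.517)
cell (9,1): code 0010 → (9.000,1.342)–(9.269,2.000)
cell (9,2): code 0001 → (9.269,2.000)–(9.000,2.617)
total: 26 segments, chained into 2 closed loop(s), length Σ = 20.995096

segments=26 loops=2 length=20.995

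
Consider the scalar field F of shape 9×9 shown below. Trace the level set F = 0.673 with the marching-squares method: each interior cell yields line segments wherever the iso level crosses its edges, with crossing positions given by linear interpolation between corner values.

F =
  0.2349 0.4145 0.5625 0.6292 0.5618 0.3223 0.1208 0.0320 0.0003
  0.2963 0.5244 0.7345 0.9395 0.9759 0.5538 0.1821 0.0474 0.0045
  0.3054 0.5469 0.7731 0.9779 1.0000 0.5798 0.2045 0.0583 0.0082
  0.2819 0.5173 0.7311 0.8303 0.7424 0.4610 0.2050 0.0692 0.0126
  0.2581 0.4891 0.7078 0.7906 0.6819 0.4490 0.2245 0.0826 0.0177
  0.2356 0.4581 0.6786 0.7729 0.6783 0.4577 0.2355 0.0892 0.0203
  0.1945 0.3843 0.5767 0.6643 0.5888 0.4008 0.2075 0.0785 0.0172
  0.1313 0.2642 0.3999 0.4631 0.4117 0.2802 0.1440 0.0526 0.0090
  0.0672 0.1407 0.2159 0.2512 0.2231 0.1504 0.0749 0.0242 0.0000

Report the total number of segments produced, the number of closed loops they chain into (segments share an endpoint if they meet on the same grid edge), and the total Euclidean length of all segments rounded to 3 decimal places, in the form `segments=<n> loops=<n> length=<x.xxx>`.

cell (0,1): code 0100 → (0.642,2.000)–(1.000,1.707)
cell (0,2): code 1100 → (0.141,3.000)–(0.642,2.000)
cell (0,3): code 1100 → (0.269,4.000)–(0.141,3.000)
cell (0,4): code 1000 → (1.000,4.718)–(0.269,4.000)
cell (1,1): code 0110 → (1.000,1.707)–(2.000,1.557)
cell (1,4): code 1001 → (2.000,4.778)–(1.000,4.718)
cell (2,1): code 0110 → (2.000,1.557)–(3.000,1.728)
cell (2,4): code 1001 → (3.000,4.247)–(2.000,4.778)
cell (3,1): code 0110 → (3.000,1.728)–(4.000,1.841)
cell (3,4): code 1001 → (4.000,4.038)–(3.000,4.247)
cell (4,1): code 0110 → (4.000,1.841)–(5.000,1.975)
cell (4,4): code 1001 → (5.000,4.024)–(4.000,4.038)
cell (5,1): code 0010 → (5.000,1.975)–(5.055,2.000)
cell (5,2): code 0011 → (5.055,2.000)–(5.920,3.000)
cell (5,3): code 0011 → (5.920,3.000)–(5.059,4.000)
cell (5,4): code 0001 → (5.059,4.000)–(5.000,4.024)
total: 16 segments, chained into 1 closed loop(s), length Σ = 14.576254

segments=16 loops=1 length=14.576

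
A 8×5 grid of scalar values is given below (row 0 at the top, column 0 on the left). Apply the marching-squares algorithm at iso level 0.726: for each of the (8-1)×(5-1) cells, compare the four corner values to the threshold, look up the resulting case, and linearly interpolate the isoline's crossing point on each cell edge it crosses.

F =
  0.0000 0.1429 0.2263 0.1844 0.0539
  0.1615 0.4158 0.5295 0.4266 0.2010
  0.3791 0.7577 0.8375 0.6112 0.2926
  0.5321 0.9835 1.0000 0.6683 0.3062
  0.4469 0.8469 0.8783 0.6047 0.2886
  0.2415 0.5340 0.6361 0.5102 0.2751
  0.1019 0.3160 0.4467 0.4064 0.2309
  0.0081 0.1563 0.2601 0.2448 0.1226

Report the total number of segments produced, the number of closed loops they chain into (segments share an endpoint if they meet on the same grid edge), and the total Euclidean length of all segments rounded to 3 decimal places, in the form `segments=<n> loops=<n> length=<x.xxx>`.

segments=10 loops=1 length=8.369

cell (1,0): code 0100 → (1.907,1.000)–(2.000,0.916)
cell (1,1): code 1100 → (1.638,2.000)–(1.907,1.000)
cell (1,2): code 1000 → (2.000,2.493)–(1.638,2.000)
cell (2,0): code 0110 → (2.000,0.916)–(3.000,0.430)
cell (2,2): code 1001 → (3.000,2.826)–(2.000,2.493)
cell (3,0): code 0110 → (3.000,0.430)–(4.000,0.698)
cell (3,2): code 1001 → (4.000,2.557)–(3.000,2.826)
cell (4,0): code 0010 → (4.000,0.698)–(4.386,1.000)
cell (4,1): code 0011 → (4.386,1.000)–(4.629,2.000)
cell (4,2): code 0001 → (4.629,2.000)–(4.000,2.557)
total: 10 segments, chained into 1 closed loop(s), length Σ = 8.368536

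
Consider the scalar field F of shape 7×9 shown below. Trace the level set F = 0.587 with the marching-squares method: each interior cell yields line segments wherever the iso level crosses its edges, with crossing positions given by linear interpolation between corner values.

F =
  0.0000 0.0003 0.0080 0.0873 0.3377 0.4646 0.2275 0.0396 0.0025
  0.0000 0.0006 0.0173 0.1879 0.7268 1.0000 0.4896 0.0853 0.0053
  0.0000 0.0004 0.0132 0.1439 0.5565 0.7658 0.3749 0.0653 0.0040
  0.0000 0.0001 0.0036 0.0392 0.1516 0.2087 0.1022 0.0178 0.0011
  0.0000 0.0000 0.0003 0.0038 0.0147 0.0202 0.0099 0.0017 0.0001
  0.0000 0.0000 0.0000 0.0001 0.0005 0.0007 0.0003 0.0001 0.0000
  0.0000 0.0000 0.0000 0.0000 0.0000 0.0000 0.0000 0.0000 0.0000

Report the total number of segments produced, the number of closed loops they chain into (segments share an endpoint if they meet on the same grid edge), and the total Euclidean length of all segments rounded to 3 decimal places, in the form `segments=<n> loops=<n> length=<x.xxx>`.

segments=8 loops=1 length=6.266

cell (0,3): code 0100 → (0.641,4.000)–(1.000,3.741)
cell (0,4): code 1100 → (0.229,5.000)–(0.641,4.000)
cell (0,5): code 1000 → (1.000,5.809)–(0.229,5.000)
cell (1,3): code 0010 → (1.000,3.741)–(1.821,4.000)
cell (1,4): code 0111 → (1.821,4.000)–(2.000,4.146)
cell (1,5): code 1001 → (2.000,5.457)–(1.000,5.809)
cell (2,4): code 0010 → (2.000,4.146)–(2.321,5.000)
cell (2,5): code 0001 → (2.321,5.000)–(2.000,5.457)
total: 8 segments, chained into 1 closed loop(s), length Σ = 6.265904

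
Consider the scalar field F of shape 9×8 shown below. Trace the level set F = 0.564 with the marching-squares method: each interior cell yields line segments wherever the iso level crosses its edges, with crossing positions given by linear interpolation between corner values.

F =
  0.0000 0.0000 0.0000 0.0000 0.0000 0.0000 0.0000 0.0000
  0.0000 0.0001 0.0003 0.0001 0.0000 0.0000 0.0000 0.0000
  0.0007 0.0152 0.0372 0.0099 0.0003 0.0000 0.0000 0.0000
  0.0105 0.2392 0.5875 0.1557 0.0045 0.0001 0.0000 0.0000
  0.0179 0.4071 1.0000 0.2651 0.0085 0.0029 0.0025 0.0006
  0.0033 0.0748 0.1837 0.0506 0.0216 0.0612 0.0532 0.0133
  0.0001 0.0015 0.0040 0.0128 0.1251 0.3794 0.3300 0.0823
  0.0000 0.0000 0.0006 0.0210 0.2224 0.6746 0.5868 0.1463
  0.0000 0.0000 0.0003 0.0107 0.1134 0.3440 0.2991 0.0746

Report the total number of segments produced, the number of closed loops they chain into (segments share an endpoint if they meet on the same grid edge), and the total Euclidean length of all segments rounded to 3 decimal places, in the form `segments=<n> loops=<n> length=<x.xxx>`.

segments=12 loops=2 length=7.326

cell (2,1): code 0100 → (2.957,2.000)–(3.000,1.933)
cell (2,2): code 1000 → (3.000,2.054)–(2.957,2.000)
cell (3,1): code 0110 → (3.000,1.933)–(4.000,1.265)
cell (3,2): code 1001 → (4.000,2.593)–(3.000,2.054)
cell (4,1): code 0010 → (4.000,1.265)–(4.534,2.000)
cell (4,2): code 0001 → (4.534,2.000)–(4.000,2.593)
cell (6,4): code 0100 → (6.625,5.000)–(7.000,4.755)
cell (6,5): code 1100 → (6.911,6.000)–(6.625,5.000)
cell (6,6): code 1000 → (7.000,6.052)–(6.911,6.000)
cell (7,4): code 0010 → (7.000,4.755)–(7.335,5.000)
cell (7,5): code 0011 → (7.335,5.000)–(7.079,6.000)
cell (7,6): code 0001 → (7.079,6.000)–(7.000,6.052)
total: 12 segments, chained into 2 closed loop(s), length Σ = 7.326061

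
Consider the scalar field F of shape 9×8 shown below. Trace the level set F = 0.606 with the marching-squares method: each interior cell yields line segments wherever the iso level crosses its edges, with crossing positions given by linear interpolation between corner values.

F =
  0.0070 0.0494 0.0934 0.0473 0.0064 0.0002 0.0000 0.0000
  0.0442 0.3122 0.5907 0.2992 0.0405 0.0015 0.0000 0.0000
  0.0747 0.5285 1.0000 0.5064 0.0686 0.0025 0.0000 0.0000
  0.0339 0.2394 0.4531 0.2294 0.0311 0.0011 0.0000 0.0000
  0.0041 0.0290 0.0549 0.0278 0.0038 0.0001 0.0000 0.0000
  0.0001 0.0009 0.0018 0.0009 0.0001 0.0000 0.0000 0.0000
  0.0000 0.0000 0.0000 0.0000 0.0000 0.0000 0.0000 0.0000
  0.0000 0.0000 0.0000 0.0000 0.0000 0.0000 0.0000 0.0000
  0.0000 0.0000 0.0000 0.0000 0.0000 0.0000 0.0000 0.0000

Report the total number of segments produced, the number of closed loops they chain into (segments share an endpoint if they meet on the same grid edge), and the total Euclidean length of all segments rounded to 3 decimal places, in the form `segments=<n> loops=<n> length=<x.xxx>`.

segments=4 loops=1 length=4.704

cell (1,1): code 0100 → (1.037,2.000)–(2.000,1.164)
cell (1,2): code 1000 → (2.000,2.798)–(1.037,2.000)
cell (2,1): code 0010 → (2.000,1.164)–(2.720,2.000)
cell (2,2): code 0001 → (2.720,2.000)–(2.000,2.798)
total: 4 segments, chained into 1 closed loop(s), length Σ = 4.703794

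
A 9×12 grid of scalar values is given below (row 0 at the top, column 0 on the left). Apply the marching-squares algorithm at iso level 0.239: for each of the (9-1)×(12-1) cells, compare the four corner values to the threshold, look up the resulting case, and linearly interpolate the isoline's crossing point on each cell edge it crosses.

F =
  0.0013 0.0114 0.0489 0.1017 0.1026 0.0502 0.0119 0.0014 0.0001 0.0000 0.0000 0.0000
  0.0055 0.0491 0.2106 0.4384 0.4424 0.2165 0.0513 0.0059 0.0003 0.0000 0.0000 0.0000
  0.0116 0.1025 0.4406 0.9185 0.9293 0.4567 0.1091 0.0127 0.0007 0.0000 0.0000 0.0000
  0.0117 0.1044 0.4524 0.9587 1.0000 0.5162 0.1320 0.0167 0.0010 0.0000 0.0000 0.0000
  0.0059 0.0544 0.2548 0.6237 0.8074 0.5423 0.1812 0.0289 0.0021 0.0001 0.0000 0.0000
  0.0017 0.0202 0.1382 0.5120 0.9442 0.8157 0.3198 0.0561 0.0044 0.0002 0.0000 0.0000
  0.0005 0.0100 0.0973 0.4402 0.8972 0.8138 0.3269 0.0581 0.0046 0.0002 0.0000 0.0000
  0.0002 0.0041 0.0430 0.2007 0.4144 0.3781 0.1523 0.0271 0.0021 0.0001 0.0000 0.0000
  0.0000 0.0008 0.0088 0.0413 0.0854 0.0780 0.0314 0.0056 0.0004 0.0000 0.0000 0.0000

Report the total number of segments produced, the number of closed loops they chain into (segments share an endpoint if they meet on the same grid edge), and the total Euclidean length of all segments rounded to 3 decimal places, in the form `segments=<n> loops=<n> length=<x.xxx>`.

cell (0,2): code 0100 → (0.408,3.000)–(1.000,2.125)
cell (0,3): code 1100 → (0.401,4.000)–(0.408,3.000)
cell (0,4): code 1000 → (1.000,4.900)–(0.401,4.000)
cell (1,1): code 0100 → (1.123,2.000)–(2.000,1.404)
cell (1,2): code 1110 → (1.000,2.125)–(1.123,2.000)
cell (1,4): code 1101 → (1.094,5.000)–(1.000,4.900)
cell (1,5): code 1000 → (2.000,5.626)–(1.094,5.000)
cell (2,1): code 0110 → (2.000,1.404)–(3.000,1.387)
cell (2,5): code 1001 → (3.000,5.721)–(2.000,5.626)
cell (3,1): code 0110 → (3.000,1.387)–(4.000,1.921)
cell (3,5): code 1001 → (4.000,5.840)–(3.000,5.721)
cell (4,1): code 0010 → (4.000,1.921)–(4.136,2.000)
cell (4,2): code 0111 → (4.136,2.000)–(5.000,2.270)
cell (4,5): code 1101 → (4.417,6.000)–(4.000,5.840)
cell (4,6): code 1000 → (5.000,6.306)–(4.417,6.000)
cell (5,2): code 0110 → (5.000,2.270)–(6.000,2.413)
cell (5,6): code 1001 → (6.000,6.327)–(5.000,6.306)
cell (6,2): code 0010 → (6.000,2.413)–(6.840,3.000)
cell (6,3): code 0111 → (6.840,3.000)–(7.000,3.179)
cell (6,5): code 1011 → (7.000,5.616)–(6.503,6.000)
cell (6,6): code 0001 → (6.503,6.000)–(6.000,6.327)
cell (7,3): code 0010 → (7.000,3.179)–(7.533,4.000)
cell (7,4): code 0011 → (7.533,4.000)–(7.464,5.000)
cell (7,5): code 0001 → (7.464,5.000)–(7.000,5.616)
total: 24 segments, chained into 1 closed loop(s), length Σ = 19.180640

segments=24 loops=1 length=19.181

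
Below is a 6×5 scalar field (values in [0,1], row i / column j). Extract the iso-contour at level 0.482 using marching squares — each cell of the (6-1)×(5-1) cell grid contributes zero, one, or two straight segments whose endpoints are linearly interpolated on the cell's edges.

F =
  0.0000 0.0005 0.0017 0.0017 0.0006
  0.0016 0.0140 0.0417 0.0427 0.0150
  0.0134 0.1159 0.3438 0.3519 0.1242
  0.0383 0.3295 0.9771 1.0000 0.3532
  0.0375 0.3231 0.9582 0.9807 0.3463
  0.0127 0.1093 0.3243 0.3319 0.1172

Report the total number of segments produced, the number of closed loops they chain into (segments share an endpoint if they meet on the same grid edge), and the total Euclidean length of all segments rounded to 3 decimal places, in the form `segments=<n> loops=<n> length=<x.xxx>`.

cell (2,1): code 0100 → (2.218,2.000)–(3.000,1.235)
cell (2,2): code 1100 → (2.201,3.000)–(2.218,2.000)
cell (2,3): code 1000 → (3.000,3.801)–(2.201,3.000)
cell (3,1): code 0110 → (3.000,1.235)–(4.000,1.250)
cell (3,3): code 1001 → (4.000,3.786)–(3.000,3.801)
cell (4,1): code 0010 → (4.000,1.250)–(4.751,2.000)
cell (4,2): code 0011 → (4.751,2.000)–(4.769,3.000)
cell (4,3): code 0001 → (4.769,3.000)–(4.000,3.786)
total: 8 segments, chained into 1 closed loop(s), length Σ = 8.386272

segments=8 loops=1 length=8.386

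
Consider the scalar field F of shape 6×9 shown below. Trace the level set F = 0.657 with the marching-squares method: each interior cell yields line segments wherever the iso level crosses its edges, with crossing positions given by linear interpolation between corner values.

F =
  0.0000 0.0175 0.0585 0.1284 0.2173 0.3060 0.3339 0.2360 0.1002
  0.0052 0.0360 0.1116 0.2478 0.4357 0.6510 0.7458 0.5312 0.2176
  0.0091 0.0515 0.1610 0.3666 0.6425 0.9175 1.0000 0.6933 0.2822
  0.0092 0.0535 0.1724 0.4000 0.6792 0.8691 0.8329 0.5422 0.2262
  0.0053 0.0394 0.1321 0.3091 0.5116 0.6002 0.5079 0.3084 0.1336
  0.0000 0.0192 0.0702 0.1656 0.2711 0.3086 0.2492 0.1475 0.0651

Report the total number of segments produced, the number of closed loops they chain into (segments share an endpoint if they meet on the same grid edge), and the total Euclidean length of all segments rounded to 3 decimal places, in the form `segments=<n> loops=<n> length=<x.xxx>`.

cell (0,5): code 0100 → (0.784,6.000)–(1.000,5.063)
cell (0,6): code 1000 → (1.000,6.414)–(0.784,6.000)
cell (1,4): code 0100 → (1.023,5.000)–(2.000,4.053)
cell (1,5): code 1110 → (1.000,5.063)–(1.023,5.000)
cell (1,6): code 1101 → (1.776,7.000)–(1.000,6.414)
cell (1,7): code 1000 → (2.000,7.088)–(1.776,7.000)
cell (2,3): code 0100 → (2.395,4.000)–(3.000,3.920)
cell (2,4): code 1110 → (2.000,4.053)–(2.395,4.000)
cell (2,6): code 1011 → (3.000,6.605)–(2.240,7.000)
cell (2,7): code 0001 → (2.240,7.000)–(2.000,7.088)
cell (3,3): code 0010 → (3.000,3.920)–(3.132,4.000)
cell (3,4): code 0011 → (3.132,4.000)–(3.789,5.000)
cell (3,5): code 0011 → (3.789,5.000)–(3.541,6.000)
cell (3,6): code 0001 → (3.541,6.000)–(3.000,6.605)
total: 14 segments, chained into 1 closed loop(s), length Σ = 9.382997

segments=14 loops=1 length=9.383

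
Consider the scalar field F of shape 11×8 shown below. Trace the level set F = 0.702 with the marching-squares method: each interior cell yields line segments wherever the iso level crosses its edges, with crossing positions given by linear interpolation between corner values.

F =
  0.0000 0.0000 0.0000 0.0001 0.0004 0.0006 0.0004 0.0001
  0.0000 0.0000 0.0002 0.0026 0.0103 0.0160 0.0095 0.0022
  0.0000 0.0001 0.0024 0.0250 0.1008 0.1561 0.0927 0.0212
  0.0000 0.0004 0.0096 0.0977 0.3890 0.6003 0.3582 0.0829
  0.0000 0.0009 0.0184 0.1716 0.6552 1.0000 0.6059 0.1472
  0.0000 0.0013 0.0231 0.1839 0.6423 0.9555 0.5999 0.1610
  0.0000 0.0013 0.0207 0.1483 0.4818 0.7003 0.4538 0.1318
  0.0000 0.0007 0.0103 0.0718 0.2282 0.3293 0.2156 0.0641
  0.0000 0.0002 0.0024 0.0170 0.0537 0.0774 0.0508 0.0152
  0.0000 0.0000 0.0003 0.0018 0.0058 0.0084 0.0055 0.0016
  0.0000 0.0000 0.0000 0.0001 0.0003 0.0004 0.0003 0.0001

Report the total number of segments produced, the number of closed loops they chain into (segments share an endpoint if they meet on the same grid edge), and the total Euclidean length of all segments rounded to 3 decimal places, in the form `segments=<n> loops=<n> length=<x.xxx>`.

cell (3,4): code 0100 → (3.254,5.000)–(4.000,4.136)
cell (3,5): code 1000 → (4.000,5.756)–(3.254,5.000)
cell (4,4): code 0110 → (4.000,4.136)–(5.000,4.191)
cell (4,5): code 1001 → (5.000,5.713)–(4.000,5.756)
cell (5,4): code 0010 → (5.000,4.191)–(5.993,5.000)
cell (5,5): code 0001 → (5.993,5.000)–(5.000,5.713)
total: 6 segments, chained into 1 closed loop(s), length Σ = 6.709757

segments=6 loops=1 length=6.710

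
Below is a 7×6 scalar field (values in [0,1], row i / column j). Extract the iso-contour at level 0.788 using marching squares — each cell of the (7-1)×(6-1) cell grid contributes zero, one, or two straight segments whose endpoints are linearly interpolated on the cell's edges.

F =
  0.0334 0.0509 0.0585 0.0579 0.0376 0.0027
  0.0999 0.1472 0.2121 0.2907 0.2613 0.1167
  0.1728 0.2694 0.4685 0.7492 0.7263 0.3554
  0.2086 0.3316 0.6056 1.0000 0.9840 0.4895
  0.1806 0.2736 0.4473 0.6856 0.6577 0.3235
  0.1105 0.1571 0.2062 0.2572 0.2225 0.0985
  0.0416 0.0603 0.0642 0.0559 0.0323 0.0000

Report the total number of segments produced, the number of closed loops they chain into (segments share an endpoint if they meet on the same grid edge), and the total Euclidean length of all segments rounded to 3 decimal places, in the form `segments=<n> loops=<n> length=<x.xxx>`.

segments=6 loops=1 length=5.448

cell (2,2): code 0100 → (2.155,3.000)–(3.000,2.462)
cell (2,3): code 1100 → (2.239,4.000)–(2.155,3.000)
cell (2,4): code 1000 → (3.000,4.396)–(2.239,4.000)
cell (3,2): code 0010 → (3.000,2.462)–(3.674,3.000)
cell (3,3): code 0011 → (3.674,3.000)–(3.601,4.000)
cell (3,4): code 0001 → (3.601,4.000)–(3.000,4.396)
total: 6 segments, chained into 1 closed loop(s), length Σ = 5.447664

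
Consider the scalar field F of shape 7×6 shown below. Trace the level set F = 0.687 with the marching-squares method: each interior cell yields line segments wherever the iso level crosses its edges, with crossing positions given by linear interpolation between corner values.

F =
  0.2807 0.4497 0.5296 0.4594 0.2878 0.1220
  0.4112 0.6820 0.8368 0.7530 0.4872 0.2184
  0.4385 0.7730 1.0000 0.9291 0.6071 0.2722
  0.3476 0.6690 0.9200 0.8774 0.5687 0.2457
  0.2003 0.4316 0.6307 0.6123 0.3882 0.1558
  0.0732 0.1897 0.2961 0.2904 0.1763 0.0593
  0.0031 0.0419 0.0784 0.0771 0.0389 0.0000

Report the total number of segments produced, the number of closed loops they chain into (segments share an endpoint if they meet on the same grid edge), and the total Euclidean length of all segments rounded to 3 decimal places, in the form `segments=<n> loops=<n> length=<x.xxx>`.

cell (0,1): code 0100 → (0.512,2.000)–(1.000,1.032)
cell (0,2): code 1100 → (0.775,3.000)–(0.512,2.000)
cell (0,3): code 1000 → (1.000,3.248)–(0.775,3.000)
cell (1,0): code 0100 → (1.055,1.000)–(2.000,0.743)
cell (1,1): code 1110 → (1.000,1.032)–(1.055,1.000)
cell (1,3): code 1001 → (2.000,3.752)–(1.000,3.248)
cell (2,0): code 0010 → (2.000,0.743)–(2.827,1.000)
cell (2,1): code 0111 → (2.827,1.000)–(3.000,1.072)
cell (2,3): code 1001 → (3.000,3.617)–(2.000,3.752)
cell (3,1): code 0010 → (3.000,1.072)–(3.805,2.000)
cell (3,2): code 0011 → (3.805,2.000)–(3.718,3.000)
cell (3,3): code 0001 → (3.718,3.000)–(3.000,3.617)
total: 12 segments, chained into 1 closed loop(s), length Σ = 9.857166

segments=12 loops=1 length=9.857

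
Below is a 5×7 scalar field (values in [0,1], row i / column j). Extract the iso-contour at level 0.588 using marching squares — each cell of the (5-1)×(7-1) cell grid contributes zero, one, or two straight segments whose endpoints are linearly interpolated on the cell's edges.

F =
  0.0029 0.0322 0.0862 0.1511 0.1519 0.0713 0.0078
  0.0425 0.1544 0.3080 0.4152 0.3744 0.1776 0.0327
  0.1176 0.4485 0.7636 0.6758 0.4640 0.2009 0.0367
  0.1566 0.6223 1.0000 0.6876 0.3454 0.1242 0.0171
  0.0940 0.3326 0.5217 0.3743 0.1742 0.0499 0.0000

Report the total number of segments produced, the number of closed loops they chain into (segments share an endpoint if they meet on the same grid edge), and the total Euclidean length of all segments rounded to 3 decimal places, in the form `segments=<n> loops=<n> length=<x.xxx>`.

cell (1,1): code 0100 → (1.615,2.000)–(2.000,1.443)
cell (1,2): code 1100 → (1.663,3.000)–(1.615,2.000)
cell (1,3): code 1000 → (2.000,3.415)–(1.663,3.000)
cell (2,0): code 0100 → (2.803,1.000)–(3.000,0.926)
cell (2,1): code 1110 → (2.000,1.443)–(2.803,1.000)
cell (2,3): code 1001 → (3.000,3.291)–(2.000,3.415)
cell (3,0): code 0010 → (3.000,0.926)–(3.118,1.000)
cell (3,1): code 0011 → (3.118,1.000)–(3.861,2.000)
cell (3,2): code 0011 → (3.861,2.000)–(3.318,3.000)
cell (3,3): code 0001 → (3.318,3.000)–(3.000,3.291)
total: 10 segments, chained into 1 closed loop(s), length Σ = 7.302242

segments=10 loops=1 length=7.302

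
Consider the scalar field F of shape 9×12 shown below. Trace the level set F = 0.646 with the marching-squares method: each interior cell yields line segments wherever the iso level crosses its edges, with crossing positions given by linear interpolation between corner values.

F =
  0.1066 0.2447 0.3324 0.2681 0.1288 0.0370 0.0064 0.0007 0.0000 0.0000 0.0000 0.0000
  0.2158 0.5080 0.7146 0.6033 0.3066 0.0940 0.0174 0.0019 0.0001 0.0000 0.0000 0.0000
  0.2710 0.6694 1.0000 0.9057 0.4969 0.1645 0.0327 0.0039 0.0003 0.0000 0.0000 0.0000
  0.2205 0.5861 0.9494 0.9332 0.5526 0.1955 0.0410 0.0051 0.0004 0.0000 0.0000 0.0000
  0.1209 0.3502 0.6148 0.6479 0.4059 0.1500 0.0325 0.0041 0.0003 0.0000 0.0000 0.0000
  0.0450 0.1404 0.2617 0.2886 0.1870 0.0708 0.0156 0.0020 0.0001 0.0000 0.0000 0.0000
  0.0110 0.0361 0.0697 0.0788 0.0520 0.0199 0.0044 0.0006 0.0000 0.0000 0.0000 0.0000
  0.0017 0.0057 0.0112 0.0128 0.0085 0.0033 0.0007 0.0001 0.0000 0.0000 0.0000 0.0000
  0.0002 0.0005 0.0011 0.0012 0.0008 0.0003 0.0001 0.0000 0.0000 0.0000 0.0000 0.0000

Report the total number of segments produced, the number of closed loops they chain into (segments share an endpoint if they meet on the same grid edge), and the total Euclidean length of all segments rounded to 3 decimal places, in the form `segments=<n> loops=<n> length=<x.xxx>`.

segments=14 loops=1 length=9.265

cell (0,1): code 0100 → (0.821,2.000)–(1.000,1.668)
cell (0,2): code 1000 → (1.000,2.616)–(0.821,2.000)
cell (1,0): code 0100 → (1.855,1.000)–(2.000,0.941)
cell (1,1): code 1110 → (1.000,1.668)–(1.855,1.000)
cell (1,2): code 1101 → (1.141,3.000)–(1.000,2.616)
cell (1,3): code 1000 → (2.000,3.635)–(1.141,3.000)
cell (2,0): code 0010 → (2.000,0.941)–(2.281,1.000)
cell (2,1): code 0111 → (2.281,1.000)–(3.000,1.165)
cell (2,3): code 1001 → (3.000,3.755)–(2.000,3.635)
cell (3,1): code 0010 → (3.000,1.165)–(3.907,2.000)
cell (3,2): code 0111 → (3.907,2.000)–(4.000,2.943)
cell (3,3): code 1001 → (4.000,3.008)–(3.000,3.755)
cell (4,2): code 0010 → (4.000,2.943)–(4.005,3.000)
cell (4,3): code 0001 → (4.005,3.000)–(4.000,3.008)
total: 14 segments, chained into 1 closed loop(s), length Σ = 9.264787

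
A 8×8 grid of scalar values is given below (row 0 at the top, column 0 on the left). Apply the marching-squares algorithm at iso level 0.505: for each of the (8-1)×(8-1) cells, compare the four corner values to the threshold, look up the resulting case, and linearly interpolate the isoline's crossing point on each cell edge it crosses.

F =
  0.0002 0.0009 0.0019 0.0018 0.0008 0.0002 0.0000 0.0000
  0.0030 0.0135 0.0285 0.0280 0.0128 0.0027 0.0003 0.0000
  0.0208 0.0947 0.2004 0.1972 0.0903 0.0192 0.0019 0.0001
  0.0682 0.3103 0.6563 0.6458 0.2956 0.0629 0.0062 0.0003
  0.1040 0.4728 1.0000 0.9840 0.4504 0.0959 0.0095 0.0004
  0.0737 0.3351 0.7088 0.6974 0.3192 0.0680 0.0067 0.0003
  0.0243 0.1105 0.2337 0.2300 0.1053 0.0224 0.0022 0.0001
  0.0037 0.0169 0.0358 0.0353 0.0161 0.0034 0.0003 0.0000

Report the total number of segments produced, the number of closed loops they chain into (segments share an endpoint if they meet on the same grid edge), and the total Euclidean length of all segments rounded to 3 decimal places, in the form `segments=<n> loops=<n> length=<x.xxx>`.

segments=10 loops=1 length=8.790

cell (2,1): code 0100 → (2.668,2.000)–(3.000,1.563)
cell (2,2): code 1100 → (2.686,3.000)–(2.668,2.000)
cell (2,3): code 1000 → (3.000,3.402)–(2.686,3.000)
cell (3,1): code 0110 → (3.000,1.563)–(4.000,1.061)
cell (3,3): code 1001 → (4.000,3.898)–(3.000,3.402)
cell (4,1): code 0110 → (4.000,1.061)–(5.000,1.455)
cell (4,3): code 1001 → (5.000,3.509)–(4.000,3.898)
cell (5,1): code 0010 → (5.000,1.455)–(5.429,2.000)
cell (5,2): code 0011 → (5.429,2.000)–(5.412,3.000)
cell (5,3): code 0001 → (5.412,3.000)–(5.000,3.509)
total: 10 segments, chained into 1 closed loop(s), length Σ = 8.790071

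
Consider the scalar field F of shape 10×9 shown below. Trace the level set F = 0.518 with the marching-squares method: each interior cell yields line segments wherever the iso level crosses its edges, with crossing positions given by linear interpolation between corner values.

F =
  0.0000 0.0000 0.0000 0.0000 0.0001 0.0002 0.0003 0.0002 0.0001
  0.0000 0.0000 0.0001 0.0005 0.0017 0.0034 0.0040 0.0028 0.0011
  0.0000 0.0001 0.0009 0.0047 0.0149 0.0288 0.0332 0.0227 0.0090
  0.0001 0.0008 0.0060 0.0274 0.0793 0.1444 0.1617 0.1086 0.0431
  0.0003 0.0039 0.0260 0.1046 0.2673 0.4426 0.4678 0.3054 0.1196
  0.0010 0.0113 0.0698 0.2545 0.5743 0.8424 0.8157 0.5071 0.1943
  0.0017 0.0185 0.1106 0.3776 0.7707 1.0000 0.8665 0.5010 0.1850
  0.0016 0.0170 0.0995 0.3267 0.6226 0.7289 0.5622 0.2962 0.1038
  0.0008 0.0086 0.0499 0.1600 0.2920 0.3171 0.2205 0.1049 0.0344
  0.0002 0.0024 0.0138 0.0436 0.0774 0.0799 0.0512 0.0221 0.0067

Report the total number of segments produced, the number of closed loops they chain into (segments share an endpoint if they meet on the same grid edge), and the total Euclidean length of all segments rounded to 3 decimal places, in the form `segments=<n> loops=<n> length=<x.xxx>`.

cell (4,3): code 0100 → (4.817,4.000)–(5.000,3.824)
cell (4,4): code 1100 → (4.189,5.000)–(4.817,4.000)
cell (4,5): code 1100 → (4.144,6.000)–(4.189,5.000)
cell (4,6): code 1000 → (5.000,6.965)–(4.144,6.000)
cell (5,3): code 0110 → (5.000,3.824)–(6.000,3.357)
cell (5,6): code 1001 → (6.000,6.953)–(5.000,6.965)
cell (6,3): code 0110 → (6.000,3.357)–(7.000,3.647)
cell (6,6): code 1001 → (7.000,6.166)–(6.000,6.953)
cell (7,3): code 0010 → (7.000,3.647)–(7.316,4.000)
cell (7,4): code 0011 → (7.316,4.000)–(7.512,5.000)
cell (7,5): code 0011 → (7.512,5.000)–(7.129,6.000)
cell (7,6): code 0001 → (7.129,6.000)–(7.000,6.166)
total: 12 segments, chained into 1 closed loop(s), length Σ = 10.917689

segments=12 loops=1 length=10.918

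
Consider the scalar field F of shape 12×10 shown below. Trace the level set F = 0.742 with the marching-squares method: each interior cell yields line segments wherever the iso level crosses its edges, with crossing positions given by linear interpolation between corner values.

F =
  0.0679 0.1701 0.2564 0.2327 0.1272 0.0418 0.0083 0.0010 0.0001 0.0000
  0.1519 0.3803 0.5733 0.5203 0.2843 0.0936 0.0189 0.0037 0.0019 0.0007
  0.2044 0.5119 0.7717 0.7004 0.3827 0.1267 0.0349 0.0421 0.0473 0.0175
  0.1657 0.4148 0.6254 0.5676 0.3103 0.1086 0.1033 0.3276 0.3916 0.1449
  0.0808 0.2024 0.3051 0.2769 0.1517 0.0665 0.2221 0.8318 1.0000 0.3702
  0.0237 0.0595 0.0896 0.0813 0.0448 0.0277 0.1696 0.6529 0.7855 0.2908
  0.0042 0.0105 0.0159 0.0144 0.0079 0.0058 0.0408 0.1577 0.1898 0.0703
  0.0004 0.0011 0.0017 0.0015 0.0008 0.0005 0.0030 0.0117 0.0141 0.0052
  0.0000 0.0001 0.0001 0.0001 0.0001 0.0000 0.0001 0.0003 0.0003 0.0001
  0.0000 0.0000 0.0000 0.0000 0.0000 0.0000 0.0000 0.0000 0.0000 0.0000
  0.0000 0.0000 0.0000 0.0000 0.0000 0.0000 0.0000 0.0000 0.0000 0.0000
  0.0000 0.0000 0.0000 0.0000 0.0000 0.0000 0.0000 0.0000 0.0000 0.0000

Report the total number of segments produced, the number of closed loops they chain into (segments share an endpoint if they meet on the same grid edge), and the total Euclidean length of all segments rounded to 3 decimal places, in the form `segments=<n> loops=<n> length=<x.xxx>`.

segments=12 loops=2 length=6.038

cell (1,1): code 0100 → (1.850,2.000)–(2.000,1.886)
cell (1,2): code 1000 → (2.000,2.417)–(1.850,2.000)
cell (2,1): code 0010 → (2.000,1.886)–(2.203,2.000)
cell (2,2): code 0001 → (2.203,2.000)–(2.000,2.417)
cell (3,6): code 0100 → (3.822,7.000)–(4.000,6.853)
cell (3,7): code 1100 → (3.576,8.000)–(3.822,7.000)
cell (3,8): code 1000 → (4.000,8.410)–(3.576,8.000)
cell (4,6): code 0010 → (4.000,6.853)–(4.502,7.000)
cell (4,7): code 0111 → (4.502,7.000)–(5.000,7.672)
cell (4,8): code 1001 → (5.000,8.088)–(4.000,8.410)
cell (5,7): code 0010 → (5.000,7.672)–(5.073,8.000)
cell (5,8): code 0001 → (5.073,8.000)–(5.000,8.088)
total: 12 segments, chained into 2 closed loop(s), length Σ = 6.038266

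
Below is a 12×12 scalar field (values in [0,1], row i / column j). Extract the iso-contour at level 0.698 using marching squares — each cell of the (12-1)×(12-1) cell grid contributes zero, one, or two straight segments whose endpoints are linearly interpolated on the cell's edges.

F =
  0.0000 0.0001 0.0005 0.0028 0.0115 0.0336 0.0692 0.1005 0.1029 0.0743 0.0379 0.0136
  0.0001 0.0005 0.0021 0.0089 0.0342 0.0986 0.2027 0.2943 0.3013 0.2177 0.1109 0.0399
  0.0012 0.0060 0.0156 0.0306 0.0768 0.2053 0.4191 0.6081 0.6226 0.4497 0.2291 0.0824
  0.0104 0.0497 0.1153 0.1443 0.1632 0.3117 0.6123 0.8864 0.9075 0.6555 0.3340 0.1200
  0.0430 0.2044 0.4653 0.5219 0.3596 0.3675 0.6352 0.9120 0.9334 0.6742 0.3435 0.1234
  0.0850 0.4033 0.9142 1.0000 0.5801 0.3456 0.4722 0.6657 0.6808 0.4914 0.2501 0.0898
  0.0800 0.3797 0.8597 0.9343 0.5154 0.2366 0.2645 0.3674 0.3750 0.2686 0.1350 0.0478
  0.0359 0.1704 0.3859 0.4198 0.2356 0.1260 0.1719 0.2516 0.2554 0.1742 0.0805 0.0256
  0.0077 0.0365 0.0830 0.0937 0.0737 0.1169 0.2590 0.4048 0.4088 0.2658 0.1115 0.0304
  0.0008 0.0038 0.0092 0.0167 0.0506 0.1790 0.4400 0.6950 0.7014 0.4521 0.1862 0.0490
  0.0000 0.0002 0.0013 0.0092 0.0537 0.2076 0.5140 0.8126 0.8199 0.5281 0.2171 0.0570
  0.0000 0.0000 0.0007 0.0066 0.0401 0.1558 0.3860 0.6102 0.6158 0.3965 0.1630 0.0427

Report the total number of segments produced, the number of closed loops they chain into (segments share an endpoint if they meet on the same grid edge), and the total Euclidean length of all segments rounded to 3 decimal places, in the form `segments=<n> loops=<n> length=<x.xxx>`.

segments=24 loops=3 length=20.946

cell (2,6): code 0100 → (2.323,7.000)–(3.000,6.313)
cell (2,7): code 1100 → (2.265,8.000)–(2.323,7.000)
cell (2,8): code 1000 → (3.000,8.831)–(2.265,8.000)
cell (3,6): code 0110 → (3.000,6.313)–(4.000,6.227)
cell (3,8): code 1001 → (4.000,8.908)–(3.000,8.831)
cell (4,1): code 0100 → (4.518,2.000)–(5.000,1.577)
cell (4,2): code 1100 → (4.368,3.000)–(4.518,2.000)
cell (4,3): code 1000 → (5.000,3.719)–(4.368,3.000)
cell (4,6): code 0010 → (4.000,6.227)–(4.869,7.000)
cell (4,7): code 0011 → (4.869,7.000)–(4.932,8.000)
cell (4,8): code 0001 → (4.932,8.000)–(4.000,8.908)
cell (5,1): code 0110 → (5.000,1.577)–(6.000,1.663)
cell (5,3): code 1001 → (6.000,3.564)–(5.000,3.719)
cell (6,1): code 0010 → (6.000,1.663)–(6.341,2.000)
cell (6,2): code 0011 → (6.341,2.000)–(6.459,3.000)
cell (6,3): code 0001 → (6.459,3.000)–(6.000,3.564)
cell (8,7): code 0100 → (8.988,8.000)–(9.000,7.469)
cell (8,8): code 1000 → (9.000,8.014)–(8.988,8.000)
cell (9,6): code 0100 → (9.026,7.000)–(10.000,6.616)
cell (9,7): code 1110 → (9.000,7.469)–(9.026,7.000)
cell (9,8): code 1001 → (10.000,8.418)–(9.000,8.014)
cell (10,6): code 0010 → (10.000,6.616)–(10.566,7.000)
cell (10,7): code 0011 → (10.566,7.000)–(10.597,8.000)
cell (10,8): code 0001 → (10.597,8.000)–(10.000,8.418)
total: 24 segments, chained into 3 closed loop(s), length Σ = 20.946343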